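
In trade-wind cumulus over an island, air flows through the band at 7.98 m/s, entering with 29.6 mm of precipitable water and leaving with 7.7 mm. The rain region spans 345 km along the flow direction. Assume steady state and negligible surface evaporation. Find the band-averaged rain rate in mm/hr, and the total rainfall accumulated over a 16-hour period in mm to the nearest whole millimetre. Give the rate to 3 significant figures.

Column moisture flux per unit crosswind length is F = V × PW.
Inflow: F_in = 7.98 × 29.6 = 236.208 mm·m/s
Outflow: F_out = 7.98 × 7.7 = 61.446 mm·m/s
Steady-state rate R = (F_in − F_out)/L = (236.208 − 61.446) / 345000 m = 5.066e-04 mm/s.
R = 5.066e-04 × 3600 = 1.82 mm/hr.
Over 16 h: total = 1.82 × 16 = 29.12 ≈ 29 mm.

R ≈ 1.82 mm/hr; total ≈ 29 mm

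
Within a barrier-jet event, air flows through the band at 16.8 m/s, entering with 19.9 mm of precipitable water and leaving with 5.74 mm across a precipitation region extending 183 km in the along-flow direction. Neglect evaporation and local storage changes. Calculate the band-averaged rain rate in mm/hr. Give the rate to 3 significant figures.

Column moisture flux per unit crosswind length is F = V × PW.
Inflow: F_in = 16.8 × 19.9 = 334.32 mm·m/s
Outflow: F_out = 16.8 × 5.74 = 96.432 mm·m/s
Steady-state rate R = (F_in − F_out)/L = (334.32 − 96.432) / 183000 m = 1.300e-03 mm/s.
R = 1.300e-03 × 3600 = 4.68 mm/hr.

R ≈ 4.68 mm/hr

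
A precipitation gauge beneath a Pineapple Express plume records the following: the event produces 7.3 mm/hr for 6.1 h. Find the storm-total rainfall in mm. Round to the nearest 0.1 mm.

Total = Σ Rᵢ Δtᵢ = 7.3 × 6.1
      = 44.53 = 44.5 mm.

total ≈ 44.5 mm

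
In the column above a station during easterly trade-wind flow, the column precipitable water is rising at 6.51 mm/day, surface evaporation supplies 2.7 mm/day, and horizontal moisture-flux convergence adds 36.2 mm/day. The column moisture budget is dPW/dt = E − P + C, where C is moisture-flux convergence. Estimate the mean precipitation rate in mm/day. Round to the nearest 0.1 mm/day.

P ≈ 32.4 mm/day

dPW/dt = +6.51 mm/day.
P = E + C − dPW/dt = 2.7 + (36.2) − (+6.51) = 32.4 mm/day.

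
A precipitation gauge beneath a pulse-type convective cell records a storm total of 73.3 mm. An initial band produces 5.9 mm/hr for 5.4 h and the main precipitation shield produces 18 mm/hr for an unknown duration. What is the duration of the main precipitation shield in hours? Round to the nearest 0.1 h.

Known phases: 5.9 × 5.4 = 31.86 mm.
Remaining depth = 73.3 − 31.86 = 41.44 mm.
Duration = 41.44 / 18 = 2.3 h.

duration ≈ 2.3 h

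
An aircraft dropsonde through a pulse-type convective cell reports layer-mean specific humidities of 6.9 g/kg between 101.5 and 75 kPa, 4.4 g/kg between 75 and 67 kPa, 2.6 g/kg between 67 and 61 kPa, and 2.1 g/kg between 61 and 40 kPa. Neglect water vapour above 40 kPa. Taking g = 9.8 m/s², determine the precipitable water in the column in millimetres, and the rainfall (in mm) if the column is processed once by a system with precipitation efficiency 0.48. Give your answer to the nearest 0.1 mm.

PW ≈ 28.3 mm; rainfall ≈ 13.6 mm

Precipitable water is the column-integrated vapour mass per unit area: PW = (1/g) Σ q̄ Δp, with q in kg/kg and Δp in Pa (1 kg/m² of water = 1 mm).
Layer 101.5–75 kPa: Δp = 265 hPa = 26500 Pa, q̄ = 0.0069 kg/kg → 0.0069 × 26500 / 9.8 = 18.66 mm
Layer 75–67 kPa: Δp = 80 hPa = 8000 Pa, q̄ = 0.0044 kg/kg → 0.0044 × 8000 / 9.8 = 3.59 mm
Layer 67–61 kPa: Δp = 60 hPa = 6000 Pa, q̄ = 0.0026 kg/kg → 0.0026 × 6000 / 9.8 = 1.59 mm
Layer 61–40 kPa: Δp = 210 hPa = 21000 Pa, q̄ = 0.0021 kg/kg → 0.0021 × 21000 / 9.8 = 4.50 mm
PW = 18.66 + 3.59 + 1.59 + 4.50 = 28.34 ≈ 28.3 mm.
Rainfall = ε × PW = 0.48 × 28.3 = 13.6 mm.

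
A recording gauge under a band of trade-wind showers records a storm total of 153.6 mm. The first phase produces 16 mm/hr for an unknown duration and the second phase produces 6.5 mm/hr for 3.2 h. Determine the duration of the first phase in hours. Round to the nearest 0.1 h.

Known phases: 6.5 × 3.2 = 20.8 mm.
Remaining depth = 153.6 − 20.8 = 132.8 mm.
Duration = 132.8 / 16 = 8.3 h.

duration ≈ 8.3 h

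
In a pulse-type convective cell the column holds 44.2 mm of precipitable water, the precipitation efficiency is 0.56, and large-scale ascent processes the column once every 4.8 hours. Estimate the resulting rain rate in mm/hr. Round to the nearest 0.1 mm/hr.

Each overturning extracts ε × PW = 0.56 × 44.2 = 24.752 mm.
Rate = ε·PW / τ = 24.752 / 4.8 h = 5.2 mm/hr.

R ≈ 5.2 mm/hr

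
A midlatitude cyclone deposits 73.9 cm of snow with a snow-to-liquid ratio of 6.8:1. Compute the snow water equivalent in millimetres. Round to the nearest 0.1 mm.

SWE ≈ 108.7 mm

SWE = snow depth / ratio = 73.9 cm / 6.8 = 10.868 cm = 108.7 mm.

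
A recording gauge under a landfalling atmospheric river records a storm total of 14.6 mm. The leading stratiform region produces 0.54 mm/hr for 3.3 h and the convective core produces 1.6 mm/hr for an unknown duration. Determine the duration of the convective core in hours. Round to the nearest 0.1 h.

Known phases: 0.54 × 3.3 = 1.782 mm.
Remaining depth = 14.6 − 1.782 = 12.818 mm.
Duration = 12.818 / 1.6 = 8.0 h.

duration ≈ 8.0 h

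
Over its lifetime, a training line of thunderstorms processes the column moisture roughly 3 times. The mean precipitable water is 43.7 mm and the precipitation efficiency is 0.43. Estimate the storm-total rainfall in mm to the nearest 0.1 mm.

rainfall ≈ 56.4 mm

Each cycle deposits ε × PW = 0.43 × 43.7 = 18.791 mm.
Over 3 cycles: 3 × 18.791 = 56.4 mm.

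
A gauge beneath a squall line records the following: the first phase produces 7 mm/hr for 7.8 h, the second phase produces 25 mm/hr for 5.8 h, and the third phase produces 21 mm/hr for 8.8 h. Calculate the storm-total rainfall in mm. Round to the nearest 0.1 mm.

total ≈ 384.4 mm

Total = Σ Rᵢ Δtᵢ = 7 × 7.8 + 25 × 5.8 + 21 × 8.8
      = 54.6 + 145 + 184.8 = 384.4 mm.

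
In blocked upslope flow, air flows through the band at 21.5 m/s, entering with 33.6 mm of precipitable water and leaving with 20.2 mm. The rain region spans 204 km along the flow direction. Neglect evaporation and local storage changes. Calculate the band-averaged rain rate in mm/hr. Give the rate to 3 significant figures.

R ≈ 5.08 mm/hr

Column moisture flux per unit crosswind length is F = V × PW.
Inflow: F_in = 21.5 × 33.6 = 722.4 mm·m/s
Outflow: F_out = 21.5 × 20.2 = 434.3 mm·m/s
Steady-state rate R = (F_in − F_out)/L = (722.4 − 434.3) / 204000 m = 1.412e-03 mm/s.
R = 1.412e-03 × 3600 = 5.08 mm/hr.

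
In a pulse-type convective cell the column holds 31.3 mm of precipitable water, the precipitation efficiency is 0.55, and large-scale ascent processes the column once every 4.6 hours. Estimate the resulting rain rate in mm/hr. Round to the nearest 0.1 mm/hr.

R ≈ 3.7 mm/hr

Each overturning extracts ε × PW = 0.55 × 31.3 = 17.215 mm.
Rate = ε·PW / τ = 17.215 / 4.6 h = 3.7 mm/hr.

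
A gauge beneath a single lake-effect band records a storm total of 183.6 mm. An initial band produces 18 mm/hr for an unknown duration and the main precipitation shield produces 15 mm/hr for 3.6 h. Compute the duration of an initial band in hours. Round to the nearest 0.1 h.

Known phases: 15 × 3.6 = 54 mm.
Remaining depth = 183.6 − 54 = 129.6 mm.
Duration = 129.6 / 18 = 7.2 h.

duration ≈ 7.2 h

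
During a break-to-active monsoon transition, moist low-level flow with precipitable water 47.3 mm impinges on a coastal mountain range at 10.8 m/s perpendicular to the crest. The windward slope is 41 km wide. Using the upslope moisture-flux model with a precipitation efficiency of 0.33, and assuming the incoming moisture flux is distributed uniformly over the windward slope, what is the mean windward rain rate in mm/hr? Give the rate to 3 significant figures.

R ≈ 14.8 mm/hr

Incoming column moisture flux per unit ridge length: F = V × PW = 10.8 × 47.3 = 510.84 mm·m/s.
Spread over the 41 km slope with efficiency ε = 0.33: R = ε·F/W = 0.33 × 510.84 / 41000 m = 4.112e-03 mm/s.
R = 4.112e-03 × 3600 = 14.8 mm/hr.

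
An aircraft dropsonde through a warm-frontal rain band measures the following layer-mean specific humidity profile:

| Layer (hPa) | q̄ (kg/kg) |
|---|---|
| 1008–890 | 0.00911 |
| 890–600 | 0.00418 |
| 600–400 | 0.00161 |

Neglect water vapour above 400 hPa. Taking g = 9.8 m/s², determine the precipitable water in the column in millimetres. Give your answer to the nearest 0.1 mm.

Precipitable water is the column-integrated vapour mass per unit area: PW = (1/g) Σ q̄ Δp, with q in kg/kg and Δp in Pa (1 kg/m² of water = 1 mm).
Layer 1008–890 hPa: Δp = 118 hPa = 11800 Pa, q̄ = 0.00911 kg/kg → 0.00911 × 11800 / 9.8 = 10.97 mm
Layer 890–600 hPa: Δp = 290 hPa = 29000 Pa, q̄ = 0.00418 kg/kg → 0.00418 × 29000 / 9.8 = 12.37 mm
Layer 600–400 hPa: Δp = 200 hPa = 20000 Pa, q̄ = 0.00161 kg/kg → 0.00161 × 20000 / 9.8 = 3.29 mm
PW = 10.97 + 12.37 + 3.29 = 26.63 ≈ 26.6 mm.

PW ≈ 26.6 mm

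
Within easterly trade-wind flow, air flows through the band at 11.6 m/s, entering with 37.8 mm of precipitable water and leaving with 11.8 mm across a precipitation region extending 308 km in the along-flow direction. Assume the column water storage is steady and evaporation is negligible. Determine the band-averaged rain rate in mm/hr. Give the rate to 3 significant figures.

R ≈ 3.53 mm/hr

Column moisture flux per unit crosswind length is F = V × PW.
Inflow: F_in = 11.6 × 37.8 = 438.48 mm·m/s
Outflow: F_out = 11.6 × 11.8 = 136.88 mm·m/s
Steady-state rate R = (F_in − F_out)/L = (438.48 − 136.88) / 308000 m = 9.792e-04 mm/s.
R = 9.792e-04 × 3600 = 3.53 mm/hr.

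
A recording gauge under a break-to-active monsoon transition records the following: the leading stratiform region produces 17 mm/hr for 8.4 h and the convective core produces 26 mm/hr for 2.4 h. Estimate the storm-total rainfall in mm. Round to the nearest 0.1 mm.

total ≈ 205.2 mm

Total = Σ Rᵢ Δtᵢ = 17 × 8.4 + 26 × 2.4
      = 142.8 + 62.4 = 205.2 mm.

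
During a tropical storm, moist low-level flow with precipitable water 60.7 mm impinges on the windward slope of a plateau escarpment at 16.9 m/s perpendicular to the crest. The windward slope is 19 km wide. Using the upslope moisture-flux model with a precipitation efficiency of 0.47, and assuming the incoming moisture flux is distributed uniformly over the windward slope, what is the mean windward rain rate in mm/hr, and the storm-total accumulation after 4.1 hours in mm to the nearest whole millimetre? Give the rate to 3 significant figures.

R ≈ 91.4 mm/hr; total ≈ 375 mm

Incoming column moisture flux per unit ridge length: F = V × PW = 16.9 × 60.7 = 1025.83 mm·m/s.
Spread over the 19 km slope with efficiency ε = 0.47: R = ε·F/W = 0.47 × 1025.83 / 19000 m = 2.538e-02 mm/s.
R = 2.538e-02 × 3600 = 91.4 mm/hr.
Over 4.1 h: total = 91.4 × 4.1 = 374.74 ≈ 375 mm.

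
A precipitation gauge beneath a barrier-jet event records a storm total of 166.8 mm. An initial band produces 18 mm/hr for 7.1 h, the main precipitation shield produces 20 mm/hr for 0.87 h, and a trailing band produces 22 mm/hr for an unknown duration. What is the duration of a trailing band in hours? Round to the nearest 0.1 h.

duration ≈ 1.0 h

Known phases: 18 × 7.1 + 20 × 0.87 = 127.8 + 17.4 = 145.2 mm.
Remaining depth = 166.8 − 145.2 = 21.6 mm.
Duration = 21.6 / 22 = 1.0 h.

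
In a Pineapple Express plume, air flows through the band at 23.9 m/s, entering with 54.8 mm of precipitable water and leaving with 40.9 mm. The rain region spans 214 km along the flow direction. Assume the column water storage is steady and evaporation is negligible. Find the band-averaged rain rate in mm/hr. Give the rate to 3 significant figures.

R ≈ 5.59 mm/hr

Column moisture flux per unit crosswind length is F = V × PW.
Inflow: F_in = 23.9 × 54.8 = 1309.72 mm·m/s
Outflow: F_out = 23.9 × 40.9 = 977.51 mm·m/s
Steady-state rate R = (F_in − F_out)/L = (1309.72 − 977.51) / 214000 m = 1.552e-03 mm/s.
R = 1.552e-03 × 3600 = 5.59 mm/hr.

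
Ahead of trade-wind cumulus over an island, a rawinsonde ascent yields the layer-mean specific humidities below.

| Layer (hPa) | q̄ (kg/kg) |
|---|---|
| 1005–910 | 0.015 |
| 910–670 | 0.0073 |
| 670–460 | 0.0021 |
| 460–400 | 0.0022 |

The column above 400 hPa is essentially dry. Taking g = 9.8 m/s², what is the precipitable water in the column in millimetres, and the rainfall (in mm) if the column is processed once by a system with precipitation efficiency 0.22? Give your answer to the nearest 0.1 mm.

Precipitable water is the column-integrated vapour mass per unit area: PW = (1/g) Σ q̄ Δp, with q in kg/kg and Δp in Pa (1 kg/m² of water = 1 mm).
Layer 1005–910 hPa: Δp = 95 hPa = 9500 Pa, q̄ = 0.015 kg/kg → 0.015 × 9500 / 9.8 = 14.54 mm
Layer 910–670 hPa: Δp = 240 hPa = 24000 Pa, q̄ = 0.0073 kg/kg → 0.0073 × 24000 / 9.8 = 17.88 mm
Layer 670–460 hPa: Δp = 210 hPa = 21000 Pa, q̄ = 0.0021 kg/kg → 0.0021 × 21000 / 9.8 = 4.50 mm
Layer 460–400 hPa: Δp = 60 hPa = 6000 Pa, q̄ = 0.0022 kg/kg → 0.0022 × 6000 / 9.8 = 1.35 mm
PW = 14.54 + 17.88 + 4.50 + 1.35 = 38.27 ≈ 38.3 mm.
Rainfall = ε × PW = 0.22 × 38.3 = 8.4 mm.

PW ≈ 38.3 mm; rainfall ≈ 8.4 mm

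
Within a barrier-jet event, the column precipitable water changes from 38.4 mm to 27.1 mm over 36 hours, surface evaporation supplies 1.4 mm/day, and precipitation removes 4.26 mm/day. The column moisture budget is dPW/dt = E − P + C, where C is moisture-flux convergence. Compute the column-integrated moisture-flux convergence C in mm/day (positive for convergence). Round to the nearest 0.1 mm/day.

dPW/dt = (27.1 − 38.4) mm / (36/24 day) = -7.533 mm/day.
C = dPW/dt − E + P = (-7.533) − 1.4 + 4.26 = -4.7 mm/day.

C ≈ -4.7 mm/day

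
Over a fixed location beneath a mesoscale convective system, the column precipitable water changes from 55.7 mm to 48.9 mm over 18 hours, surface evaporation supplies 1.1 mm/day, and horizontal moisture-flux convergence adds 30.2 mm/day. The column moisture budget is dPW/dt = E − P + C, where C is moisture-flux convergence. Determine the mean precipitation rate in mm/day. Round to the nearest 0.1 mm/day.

dPW/dt = (48.9 − 55.7) mm / (18/24 day) = -9.067 mm/day.
P = E + C − dPW/dt = 1.1 + (30.2) − (-9.067) = 40.4 mm/day.

P ≈ 40.4 mm/day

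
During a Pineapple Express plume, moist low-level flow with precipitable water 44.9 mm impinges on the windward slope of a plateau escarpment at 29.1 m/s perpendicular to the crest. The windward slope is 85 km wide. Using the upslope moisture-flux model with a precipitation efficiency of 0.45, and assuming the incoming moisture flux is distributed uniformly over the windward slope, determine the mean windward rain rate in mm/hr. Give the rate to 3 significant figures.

R ≈ 24.9 mm/hr

Incoming column moisture flux per unit ridge length: F = V × PW = 29.1 × 44.9 = 1306.59 mm·m/s.
Spread over the 85 km slope with efficiency ε = 0.45: R = ε·F/W = 0.45 × 1306.59 / 85000 m = 6.917e-03 mm/s.
R = 6.917e-03 × 3600 = 24.9 mm/hr.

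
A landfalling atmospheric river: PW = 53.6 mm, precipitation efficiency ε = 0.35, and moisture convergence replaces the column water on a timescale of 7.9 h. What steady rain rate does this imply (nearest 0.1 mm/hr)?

R ≈ 2.4 mm/hr

Each overturning extracts ε × PW = 0.35 × 53.6 = 18.76 mm.
Rate = ε·PW / τ = 18.76 / 7.9 h = 2.4 mm/hr.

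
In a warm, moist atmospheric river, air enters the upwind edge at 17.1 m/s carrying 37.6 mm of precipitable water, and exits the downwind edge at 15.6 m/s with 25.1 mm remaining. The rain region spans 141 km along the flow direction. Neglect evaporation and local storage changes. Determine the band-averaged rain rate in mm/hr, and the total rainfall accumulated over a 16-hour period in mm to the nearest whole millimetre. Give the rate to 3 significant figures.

Column moisture flux per unit crosswind length is F = V × PW.
Inflow: F_in = 17.1 × 37.6 = 642.96 mm·m/s
Outflow: F_out = 15.6 × 25.1 = 391.56 mm·m/s
Steady-state rate R = (F_in − F_out)/L = (642.96 − 391.56) / 141000 m = 1.783e-03 mm/s.
R = 1.783e-03 × 3600 = 6.42 mm/hr.
Over 16 h: total = 6.42 × 16 = 102.72 ≈ 103 mm.

R ≈ 6.42 mm/hr; total ≈ 103 mm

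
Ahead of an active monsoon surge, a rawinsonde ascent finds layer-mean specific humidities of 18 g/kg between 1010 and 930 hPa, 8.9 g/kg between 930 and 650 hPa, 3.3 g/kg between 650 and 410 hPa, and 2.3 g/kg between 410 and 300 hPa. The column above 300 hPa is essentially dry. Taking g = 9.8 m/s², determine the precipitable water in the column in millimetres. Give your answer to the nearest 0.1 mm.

PW ≈ 50.8 mm

Precipitable water is the column-integrated vapour mass per unit area: PW = (1/g) Σ q̄ Δp, with q in kg/kg and Δp in Pa (1 kg/m² of water = 1 mm).
Layer 1010–930 hPa: Δp = 80 hPa = 8000 Pa, q̄ = 0.018 kg/kg → 0.018 × 8000 / 9.8 = 14.69 mm
Layer 930–650 hPa: Δp = 280 hPa = 28000 Pa, q̄ = 0.0089 kg/kg → 0.0089 × 28000 / 9.8 = 25.43 mm
Layer 650–410 hPa: Δp = 240 hPa = 24000 Pa, q̄ = 0.0033 kg/kg → 0.0033 × 24000 / 9.8 = 8.08 mm
Layer 410–300 hPa: Δp = 110 hPa = 11000 Pa, q̄ = 0.0023 kg/kg → 0.0023 × 11000 / 9.8 = 2.58 mm
PW = 14.69 + 25.43 + 8.08 + 2.58 = 50.78 ≈ 50.8 mm.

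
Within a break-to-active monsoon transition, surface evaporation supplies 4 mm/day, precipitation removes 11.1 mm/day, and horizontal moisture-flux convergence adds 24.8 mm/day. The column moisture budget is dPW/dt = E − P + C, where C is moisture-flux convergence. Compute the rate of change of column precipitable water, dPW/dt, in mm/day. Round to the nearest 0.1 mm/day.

dPW/dt ≈ 17.7 mm/day

dPW/dt = E − P + C = 4 − 11.1 + (24.8) = 17.7 mm/day.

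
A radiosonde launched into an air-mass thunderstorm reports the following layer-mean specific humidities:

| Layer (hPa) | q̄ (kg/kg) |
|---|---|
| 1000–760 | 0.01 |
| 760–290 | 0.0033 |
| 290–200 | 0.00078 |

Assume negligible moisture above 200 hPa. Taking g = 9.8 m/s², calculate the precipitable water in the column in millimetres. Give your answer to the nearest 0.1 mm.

Precipitable water is the column-integrated vapour mass per unit area: PW = (1/g) Σ q̄ Δp, with q in kg/kg and Δp in Pa (1 kg/m² of water = 1 mm).
Layer 1000–760 hPa: Δp = 240 hPa = 24000 Pa, q̄ = 0.01 kg/kg → 0.01 × 24000 / 9.8 = 24.49 mm
Layer 760–290 hPa: Δp = 470 hPa = 47000 Pa, q̄ = 0.0033 kg/kg → 0.0033 × 47000 / 9.8 = 15.83 mm
Layer 290–200 hPa: Δp = 90 hPa = 9000 Pa, q̄ = 0.00078 kg/kg → 0.00078 × 9000 / 9.8 = 0.72 mm
PW = 24.49 + 15.83 + 0.72 = 41.04 ≈ 41.0 mm.

PW ≈ 41.0 mm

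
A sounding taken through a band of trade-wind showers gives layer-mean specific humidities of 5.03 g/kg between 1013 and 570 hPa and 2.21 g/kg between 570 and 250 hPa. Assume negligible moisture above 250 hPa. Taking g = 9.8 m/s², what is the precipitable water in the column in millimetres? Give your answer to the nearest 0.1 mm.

Precipitable water is the column-integrated vapour mass per unit area: PW = (1/g) Σ q̄ Δp, with q in kg/kg and Δp in Pa (1 kg/m² of water = 1 mm).
Layer 1013–570 hPa: Δp = 443 hPa = 44300 Pa, q̄ = 0.00503 kg/kg → 0.00503 × 44300 / 9.8 = 22.74 mm
Layer 570–250 hPa: Δp = 320 hPa = 32000 Pa, q̄ = 0.00221 kg/kg → 0.00221 × 32000 / 9.8 = 7.22 mm
PW = 22.74 + 7.22 = 29.96 ≈ 30.0 mm.

PW ≈ 30.0 mm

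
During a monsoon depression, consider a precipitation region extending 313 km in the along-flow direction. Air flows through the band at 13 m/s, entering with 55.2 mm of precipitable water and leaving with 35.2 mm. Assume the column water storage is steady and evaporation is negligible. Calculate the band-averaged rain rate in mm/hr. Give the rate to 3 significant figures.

Column moisture flux per unit crosswind length is F = V × PW.
Inflow: F_in = 13 × 55.2 = 717.6 mm·m/s
Outflow: F_out = 13 × 35.2 = 457.6 mm·m/s
Steady-state rate R = (F_in − F_out)/L = (717.6 − 457.6) / 313000 m = 8.307e-04 mm/s.
R = 8.307e-04 × 3600 = 2.99 mm/hr.

R ≈ 2.99 mm/hr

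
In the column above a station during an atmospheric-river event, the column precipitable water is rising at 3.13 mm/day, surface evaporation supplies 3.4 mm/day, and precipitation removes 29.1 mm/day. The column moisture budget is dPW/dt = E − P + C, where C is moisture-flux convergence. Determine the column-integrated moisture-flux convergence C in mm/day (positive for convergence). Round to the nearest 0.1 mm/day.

C ≈ 28.8 mm/day

dPW/dt = +3.13 mm/day.
C = dPW/dt − E + P = (+3.13) − 3.4 + 29.1 = 28.8 mm/day.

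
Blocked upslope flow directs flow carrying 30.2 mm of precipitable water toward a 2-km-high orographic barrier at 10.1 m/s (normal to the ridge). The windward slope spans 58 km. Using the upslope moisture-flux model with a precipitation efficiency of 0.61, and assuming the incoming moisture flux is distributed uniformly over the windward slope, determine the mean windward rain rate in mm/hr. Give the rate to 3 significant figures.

Incoming column moisture flux per unit ridge length: F = V × PW = 10.1 × 30.2 = 305.02 mm·m/s.
Spread over the 58 km slope with efficiency ε = 0.61: R = ε·F/W = 0.61 × 305.02 / 58000 m = 3.208e-03 mm/s.
R = 3.208e-03 × 3600 = 11.5 mm/hr.

R ≈ 11.5 mm/hr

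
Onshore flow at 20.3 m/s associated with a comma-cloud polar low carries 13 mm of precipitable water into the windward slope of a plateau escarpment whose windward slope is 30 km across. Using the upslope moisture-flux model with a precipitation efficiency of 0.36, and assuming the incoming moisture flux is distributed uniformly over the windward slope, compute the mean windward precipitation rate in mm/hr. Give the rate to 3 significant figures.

Incoming column moisture flux per unit ridge length: F = V × PW = 20.3 × 13 = 263.9 mm·m/s.
Spread over the 30 km slope with efficiency ε = 0.36: R = ε·F/W = 0.36 × 263.9 / 30000 m = 3.167e-03 mm/s.
R = 3.167e-03 × 3600 = 11.4 mm/hr.

R ≈ 11.4 mm/hr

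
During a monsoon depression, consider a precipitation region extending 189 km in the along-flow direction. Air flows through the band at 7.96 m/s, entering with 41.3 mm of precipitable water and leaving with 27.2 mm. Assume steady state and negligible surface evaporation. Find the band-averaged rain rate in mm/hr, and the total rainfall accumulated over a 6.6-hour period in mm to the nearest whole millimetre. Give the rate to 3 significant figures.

Column moisture flux per unit crosswind length is F = V × PW.
Inflow: F_in = 7.96 × 41.3 = 328.748 mm·m/s
Outflow: F_out = 7.96 × 27.2 = 216.512 mm·m/s
Steady-state rate R = (F_in − F_out)/L = (328.748 − 216.512) / 189000 m = 5.938e-04 mm/s.
R = 5.938e-04 × 3600 = 2.14 mm/hr.
Over 6.6 h: total = 2.14 × 6.6 = 14.124 ≈ 14 mm.

R ≈ 2.14 mm/hr; total ≈ 14 mm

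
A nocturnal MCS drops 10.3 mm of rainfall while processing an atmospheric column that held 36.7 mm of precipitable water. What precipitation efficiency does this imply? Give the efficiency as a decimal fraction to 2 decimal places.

ε ≈ 0.28

ε = rainfall / PW = 10.3 / 36.7 = 0.28.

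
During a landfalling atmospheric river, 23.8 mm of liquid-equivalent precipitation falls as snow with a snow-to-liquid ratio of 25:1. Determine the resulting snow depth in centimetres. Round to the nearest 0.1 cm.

Snow depth = liquid × ratio = 23.8 mm × 25 = 595 mm = 59.5 cm.

snow depth ≈ 59.5 cm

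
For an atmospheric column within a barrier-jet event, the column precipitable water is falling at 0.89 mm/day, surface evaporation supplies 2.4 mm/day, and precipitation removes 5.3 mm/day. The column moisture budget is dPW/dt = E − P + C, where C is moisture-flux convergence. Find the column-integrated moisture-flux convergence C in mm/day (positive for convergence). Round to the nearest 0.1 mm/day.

C ≈ 2.0 mm/day

dPW/dt = -0.89 mm/day.
C = dPW/dt − E + P = (-0.89) − 2.4 + 5.3 = 2.0 mm/day.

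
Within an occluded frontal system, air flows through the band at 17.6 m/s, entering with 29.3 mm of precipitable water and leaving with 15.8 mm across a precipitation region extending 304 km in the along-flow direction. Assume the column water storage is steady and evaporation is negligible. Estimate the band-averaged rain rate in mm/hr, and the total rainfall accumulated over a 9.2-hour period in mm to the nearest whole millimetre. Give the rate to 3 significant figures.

Column moisture flux per unit crosswind length is F = V × PW.
Inflow: F_in = 17.6 × 29.3 = 515.68 mm·m/s
Outflow: F_out = 17.6 × 15.8 = 278.08 mm·m/s
Steady-state rate R = (F_in − F_out)/L = (515.68 − 278.08) / 304000 m = 7.816e-04 mm/s.
R = 7.816e-04 × 3600 = 2.81 mm/hr.
Over 9.2 h: total = 2.81 × 9.2 = 25.852 ≈ 26 mm.

R ≈ 2.81 mm/hr; total ≈ 26 mm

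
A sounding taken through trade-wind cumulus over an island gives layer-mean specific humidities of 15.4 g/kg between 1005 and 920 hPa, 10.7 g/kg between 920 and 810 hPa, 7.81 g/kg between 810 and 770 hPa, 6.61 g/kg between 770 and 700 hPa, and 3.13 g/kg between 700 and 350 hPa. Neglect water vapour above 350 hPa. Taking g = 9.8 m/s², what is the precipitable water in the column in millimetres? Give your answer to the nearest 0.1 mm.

Precipitable water is the column-integrated vapour mass per unit area: PW = (1/g) Σ q̄ Δp, with q in kg/kg and Δp in Pa (1 kg/m² of water = 1 mm).
Layer 1005–920 hPa: Δp = 85 hPa = 8500 Pa, q̄ = 0.0154 kg/kg → 0.0154 × 8500 / 9.8 = 13.36 mm
Layer 920–810 hPa: Δp = 110 hPa = 11000 Pa, q̄ = 0.0107 kg/kg → 0.0107 × 11000 / 9.8 = 12.01 mm
Layer 810–770 hPa: Δp = 40 hPa = 4000 Pa, q̄ = 0.00781 kg/kg → 0.00781 × 4000 / 9.8 = 3.19 mm
Layer 770–700 hPa: Δp = 70 hPa = 7000 Pa, q̄ = 0.00661 kg/kg → 0.00661 × 7000 / 9.8 = 4.72 mm
Layer 700–350 hPa: Δp = 350 hPa = 35000 Pa, q̄ = 0.00313 kg/kg → 0.00313 × 35000 / 9.8 = 11.18 mm
PW = 13.36 + 12.01 + 3.19 + 4.72 + 11.18 = 44.46 ≈ 44.5 mm.

PW ≈ 44.5 mm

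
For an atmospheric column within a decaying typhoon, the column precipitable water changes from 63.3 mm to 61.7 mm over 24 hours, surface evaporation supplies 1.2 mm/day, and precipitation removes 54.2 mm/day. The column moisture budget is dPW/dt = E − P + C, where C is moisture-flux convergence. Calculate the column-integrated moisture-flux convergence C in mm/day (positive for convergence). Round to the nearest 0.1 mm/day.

C ≈ 51.4 mm/day

dPW/dt = (61.7 − 63.3) mm / (24/24 day) = -1.600 mm/day.
C = dPW/dt − E + P = (-1.600) − 1.2 + 54.2 = 51.4 mm/day.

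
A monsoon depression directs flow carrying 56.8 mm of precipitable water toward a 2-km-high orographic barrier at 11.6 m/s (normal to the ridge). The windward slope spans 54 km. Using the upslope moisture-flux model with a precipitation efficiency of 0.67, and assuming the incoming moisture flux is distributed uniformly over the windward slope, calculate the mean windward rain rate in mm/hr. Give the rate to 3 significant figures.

R ≈ 29.4 mm/hr

Incoming column moisture flux per unit ridge length: F = V × PW = 11.6 × 56.8 = 658.88 mm·m/s.
Spread over the 54 km slope with efficiency ε = 0.67: R = ε·F/W = 0.67 × 658.88 / 54000 m = 8.175e-03 mm/s.
R = 8.175e-03 × 3600 = 29.4 mm/hr.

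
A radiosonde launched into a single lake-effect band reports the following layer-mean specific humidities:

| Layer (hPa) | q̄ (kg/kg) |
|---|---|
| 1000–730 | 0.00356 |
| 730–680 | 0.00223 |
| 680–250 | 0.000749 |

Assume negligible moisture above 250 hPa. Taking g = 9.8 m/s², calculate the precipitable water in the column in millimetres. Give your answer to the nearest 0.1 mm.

PW ≈ 14.2 mm

Precipitable water is the column-integrated vapour mass per unit area: PW = (1/g) Σ q̄ Δp, with q in kg/kg and Δp in Pa (1 kg/m² of water = 1 mm).
Layer 1000–730 hPa: Δp = 270 hPa = 27000 Pa, q̄ = 0.00356 kg/kg → 0.00356 × 27000 / 9.8 = 9.81 mm
Layer 730–680 hPa: Δp = 50 hPa = 5000 Pa, q̄ = 0.00223 kg/kg → 0.00223 × 5000 / 9.8 = 1.14 mm
Layer 680–250 hPa: Δp = 430 hPa = 43000 Pa, q̄ = 0.000749 kg/kg → 0.000749 × 43000 / 9.8 = 3.29 mm
PW = 9.81 + 1.14 + 3.29 = 14.24 ≈ 14.2 mm.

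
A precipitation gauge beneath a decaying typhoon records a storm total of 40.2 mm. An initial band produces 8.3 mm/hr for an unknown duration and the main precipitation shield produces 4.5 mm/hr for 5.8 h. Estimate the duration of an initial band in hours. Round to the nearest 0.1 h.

Known phases: 4.5 × 5.8 = 26.1 mm.
Remaining depth = 40.2 − 26.1 = 14.1 mm.
Duration = 14.1 / 8.3 = 1.7 h.

duration ≈ 1.7 h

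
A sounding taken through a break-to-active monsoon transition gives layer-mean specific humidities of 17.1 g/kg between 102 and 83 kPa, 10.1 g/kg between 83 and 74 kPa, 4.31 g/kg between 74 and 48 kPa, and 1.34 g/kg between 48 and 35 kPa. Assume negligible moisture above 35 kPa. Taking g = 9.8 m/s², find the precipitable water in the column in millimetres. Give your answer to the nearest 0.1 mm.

Precipitable water is the column-integrated vapour mass per unit area: PW = (1/g) Σ q̄ Δp, with q in kg/kg and Δp in Pa (1 kg/m² of water = 1 mm).
Layer 102–83 kPa: Δp = 190 hPa = 19000 Pa, q̄ = 0.0171 kg/kg → 0.0171 × 19000 / 9.8 = 33.15 mm
Layer 83–74 kPa: Δp = 90 hPa = 9000 Pa, q̄ = 0.0101 kg/kg → 0.0101 × 9000 / 9.8 = 9.28 mm
Layer 74–48 kPa: Δp = 260 hPa = 26000 Pa, q̄ = 0.00431 kg/kg → 0.00431 × 26000 / 9.8 = 11.43 mm
Layer 48–35 kPa: Δp = 130 hPa = 13000 Pa, q̄ = 0.00134 kg/kg → 0.00134 × 13000 / 9.8 = 1.78 mm
PW = 33.15 + 9.28 + 11.43 + 1.78 = 55.64 ≈ 55.6 mm.

PW ≈ 55.6 mm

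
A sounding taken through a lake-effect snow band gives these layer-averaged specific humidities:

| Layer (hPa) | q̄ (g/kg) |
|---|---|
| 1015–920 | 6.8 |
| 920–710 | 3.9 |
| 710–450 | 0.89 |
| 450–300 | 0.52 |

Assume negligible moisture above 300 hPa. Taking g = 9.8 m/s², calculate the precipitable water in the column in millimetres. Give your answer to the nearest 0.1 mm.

PW ≈ 18.1 mm

Precipitable water is the column-integrated vapour mass per unit area: PW = (1/g) Σ q̄ Δp, with q in kg/kg and Δp in Pa (1 kg/m² of water = 1 mm).
Layer 1015–920 hPa: Δp = 95 hPa = 9500 Pa, q̄ = 0.0068 kg/kg → 0.0068 × 9500 / 9.8 = 6.59 mm
Layer 920–710 hPa: Δp = 210 hPa = 21000 Pa, q̄ = 0.0039 kg/kg → 0.0039 × 21000 / 9.8 = 8.36 mm
Layer 710–450 hPa: Δp = 260 hPa = 26000 Pa, q̄ = 0.00089 kg/kg → 0.00089 × 26000 / 9.8 = 2.36 mm
Layer 450–300 hPa: Δp = 150 hPa = 15000 Pa, q̄ = 0.00052 kg/kg → 0.00052 × 15000 / 9.8 = 0.80 mm
PW = 6.59 + 8.36 + 2.36 + 0.80 = 18.11 ≈ 18.1 mm.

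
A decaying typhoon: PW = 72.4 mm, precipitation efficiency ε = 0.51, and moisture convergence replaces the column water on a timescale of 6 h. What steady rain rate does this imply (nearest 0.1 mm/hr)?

R ≈ 6.2 mm/hr

Each overturning extracts ε × PW = 0.51 × 72.4 = 36.924 mm.
Rate = ε·PW / τ = 36.924 / 6 h = 6.2 mm/hr.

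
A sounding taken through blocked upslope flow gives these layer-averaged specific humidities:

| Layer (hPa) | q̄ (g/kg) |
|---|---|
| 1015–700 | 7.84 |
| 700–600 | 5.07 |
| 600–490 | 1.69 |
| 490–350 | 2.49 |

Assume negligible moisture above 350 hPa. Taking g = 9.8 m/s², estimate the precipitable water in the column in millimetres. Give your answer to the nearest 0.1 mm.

PW ≈ 35.8 mm

Precipitable water is the column-integrated vapour mass per unit area: PW = (1/g) Σ q̄ Δp, with q in kg/kg and Δp in Pa (1 kg/m² of water = 1 mm).
Layer 1015–700 hPa: Δp = 315 hPa = 31500 Pa, q̄ = 0.00784 kg/kg → 0.00784 × 31500 / 9.8 = 25.20 mm
Layer 700–600 hPa: Δp = 100 hPa = 10000 Pa, q̄ = 0.00507 kg/kg → 0.00507 × 10000 / 9.8 = 5.17 mm
Layer 600–490 hPa: Δp = 110 hPa = 11000 Pa, q̄ = 0.00169 kg/kg → 0.00169 × 11000 / 9.8 = 1.90 mm
Layer 490–350 hPa: Δp = 140 hPa = 14000 Pa, q̄ = 0.00249 kg/kg → 0.00249 × 14000 / 9.8 = 3.56 mm
PW = 25.20 + 5.17 + 1.90 + 3.56 = 35.83 ≈ 35.8 mm.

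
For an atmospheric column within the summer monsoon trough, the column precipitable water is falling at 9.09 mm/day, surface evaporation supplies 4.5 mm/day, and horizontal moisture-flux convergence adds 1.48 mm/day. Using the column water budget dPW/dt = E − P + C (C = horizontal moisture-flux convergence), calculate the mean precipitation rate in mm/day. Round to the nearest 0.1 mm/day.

P ≈ 15.1 mm/day

dPW/dt = -9.09 mm/day.
P = E + C − dPW/dt = 4.5 + (1.48) − (-9.09) = 15.1 mm/day.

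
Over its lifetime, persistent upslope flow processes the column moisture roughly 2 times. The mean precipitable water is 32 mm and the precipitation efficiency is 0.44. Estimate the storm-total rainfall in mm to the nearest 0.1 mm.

Each cycle deposits ε × PW = 0.44 × 32 = 14.08 mm.
Over 2 cycles: 2 × 14.08 = 28.2 mm.

rainfall ≈ 28.2 mm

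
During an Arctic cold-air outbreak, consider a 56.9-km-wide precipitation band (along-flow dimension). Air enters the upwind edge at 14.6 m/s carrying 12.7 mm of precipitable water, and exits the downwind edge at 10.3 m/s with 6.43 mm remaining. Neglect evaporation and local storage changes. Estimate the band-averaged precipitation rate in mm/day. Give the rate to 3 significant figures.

Column moisture flux per unit crosswind length is F = V × PW.
Inflow: F_in = 14.6 × 12.7 = 185.42 mm·m/s
Outflow: F_out = 10.3 × 6.43 = 66.229 mm·m/s
Steady-state rate R = (F_in − F_out)/L = (185.42 − 66.229) / 56900 m = 2.095e-03 mm/s.
R = 2.095e-03 × 3600 × 24 = 181 mm/day.

R ≈ 181 mm/day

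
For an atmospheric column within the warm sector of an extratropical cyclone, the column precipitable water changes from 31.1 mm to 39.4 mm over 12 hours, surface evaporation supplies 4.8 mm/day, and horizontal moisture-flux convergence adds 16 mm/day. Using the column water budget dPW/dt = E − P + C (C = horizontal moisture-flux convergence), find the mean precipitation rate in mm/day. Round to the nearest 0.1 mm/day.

P ≈ 4.2 mm/day

dPW/dt = (39.4 − 31.1) mm / (12/24 day) = +16.600 mm/day.
P = E + C − dPW/dt = 4.8 + (16) − (+16.600) = 4.2 mm/day.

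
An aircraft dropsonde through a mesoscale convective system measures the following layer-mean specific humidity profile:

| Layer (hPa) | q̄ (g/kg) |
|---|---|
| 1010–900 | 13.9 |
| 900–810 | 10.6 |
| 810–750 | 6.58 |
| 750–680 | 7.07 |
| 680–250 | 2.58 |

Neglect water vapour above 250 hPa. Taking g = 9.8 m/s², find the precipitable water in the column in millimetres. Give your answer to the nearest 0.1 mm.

PW ≈ 45.7 mm

Precipitable water is the column-integrated vapour mass per unit area: PW = (1/g) Σ q̄ Δp, with q in kg/kg and Δp in Pa (1 kg/m² of water = 1 mm).
Layer 1010–900 hPa: Δp = 110 hPa = 11000 Pa, q̄ = 0.0139 kg/kg → 0.0139 × 11000 / 9.8 = 15.60 mm
Layer 900–810 hPa: Δp = 90 hPa = 9000 Pa, q̄ = 0.0106 kg/kg → 0.0106 × 9000 / 9.8 = 9.73 mm
Layer 810–750 hPa: Δp = 60 hPa = 6000 Pa, q̄ = 0.00658 kg/kg → 0.00658 × 6000 / 9.8 = 4.03 mm
Layer 750–680 hPa: Δp = 70 hPa = 7000 Pa, q̄ = 0.00707 kg/kg → 0.00707 × 7000 / 9.8 = 5.05 mm
Layer 680–250 hPa: Δp = 430 hPa = 43000 Pa, q̄ = 0.00258 kg/kg → 0.00258 × 43000 / 9.8 = 11.32 mm
PW = 15.60 + 9.73 + 4.03 + 5.05 + 11.32 = 45.73 ≈ 45.7 mm.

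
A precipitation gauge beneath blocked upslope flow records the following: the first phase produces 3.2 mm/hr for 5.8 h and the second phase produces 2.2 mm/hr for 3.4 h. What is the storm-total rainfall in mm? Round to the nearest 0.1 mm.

Total = Σ Rᵢ Δtᵢ = 3.2 × 5.8 + 2.2 × 3.4
      = 18.56 + 7.48 = 26.0 mm.

total ≈ 26.0 mm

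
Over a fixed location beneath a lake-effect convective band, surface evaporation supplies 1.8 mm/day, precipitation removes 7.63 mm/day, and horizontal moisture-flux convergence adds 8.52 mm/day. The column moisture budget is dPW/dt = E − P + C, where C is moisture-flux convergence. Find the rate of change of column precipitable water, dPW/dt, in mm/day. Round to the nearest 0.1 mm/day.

dPW/dt ≈ 2.7 mm/day

dPW/dt = E − P + C = 1.8 − 7.63 + (8.52) = 2.7 mm/day.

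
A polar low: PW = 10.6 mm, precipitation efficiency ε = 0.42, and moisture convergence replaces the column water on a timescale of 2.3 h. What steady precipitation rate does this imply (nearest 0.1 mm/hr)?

R ≈ 1.9 mm/hr

Each overturning extracts ε × PW = 0.42 × 10.6 = 4.452 mm.
Rate = ε·PW / τ = 4.452 / 2.3 h = 1.9 mm/hr.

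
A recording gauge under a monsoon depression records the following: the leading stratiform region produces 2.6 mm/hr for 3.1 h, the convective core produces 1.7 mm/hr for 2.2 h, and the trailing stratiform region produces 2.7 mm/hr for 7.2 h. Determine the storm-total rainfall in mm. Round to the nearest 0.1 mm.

Total = Σ Rᵢ Δtᵢ = 2.6 × 3.1 + 1.7 × 2.2 + 2.7 × 7.2
      = 8.06 + 3.74 + 19.44 = 31.2 mm.

total ≈ 31.2 mm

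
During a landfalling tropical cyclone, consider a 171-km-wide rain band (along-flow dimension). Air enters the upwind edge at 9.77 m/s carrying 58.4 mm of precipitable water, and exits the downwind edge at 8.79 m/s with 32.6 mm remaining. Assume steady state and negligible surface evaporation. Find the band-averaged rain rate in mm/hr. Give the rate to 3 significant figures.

R ≈ 5.98 mm/hr

Column moisture flux per unit crosswind length is F = V × PW.
Inflow: F_in = 9.77 × 58.4 = 570.568 mm·m/s
Outflow: F_out = 8.79 × 32.6 = 286.554 mm·m/s
Steady-state rate R = (F_in − F_out)/L = (570.568 − 286.554) / 171000 m = 1.661e-03 mm/s.
R = 1.661e-03 × 3600 = 5.98 mm/hr.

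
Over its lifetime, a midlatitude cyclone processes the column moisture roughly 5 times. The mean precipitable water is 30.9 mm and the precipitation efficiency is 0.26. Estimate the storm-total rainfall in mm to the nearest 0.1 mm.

Each cycle deposits ε × PW = 0.26 × 30.9 = 8.034 mm.
Over 5 cycles: 5 × 8.034 = 40.2 mm.

rainfall ≈ 40.2 mm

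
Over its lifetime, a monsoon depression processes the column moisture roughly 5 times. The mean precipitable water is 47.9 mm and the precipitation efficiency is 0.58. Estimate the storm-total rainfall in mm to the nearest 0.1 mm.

rainfall ≈ 138.9 mm

Each cycle deposits ε × PW = 0.58 × 47.9 = 27.782 mm.
Over 5 cycles: 5 × 27.782 = 138.9 mm.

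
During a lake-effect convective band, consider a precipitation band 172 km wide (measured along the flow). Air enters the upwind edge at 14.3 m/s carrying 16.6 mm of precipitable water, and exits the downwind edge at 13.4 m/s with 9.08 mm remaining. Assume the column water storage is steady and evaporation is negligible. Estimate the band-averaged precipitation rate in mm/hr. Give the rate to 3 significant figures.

R ≈ 2.42 mm/hr

Column moisture flux per unit crosswind length is F = V × PW.
Inflow: F_in = 14.3 × 16.6 = 237.38 mm·m/s
Outflow: F_out = 13.4 × 9.08 = 121.672 mm·m/s
Steady-state rate R = (F_in − F_out)/L = (237.38 − 121.672) / 172000 m = 6.727e-04 mm/s.
R = 6.727e-04 × 3600 = 2.42 mm/hr.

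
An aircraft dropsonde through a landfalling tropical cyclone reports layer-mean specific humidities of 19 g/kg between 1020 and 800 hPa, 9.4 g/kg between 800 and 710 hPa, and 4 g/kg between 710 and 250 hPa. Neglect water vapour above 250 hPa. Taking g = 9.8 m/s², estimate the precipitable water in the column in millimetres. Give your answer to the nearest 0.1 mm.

Precipitable water is the column-integrated vapour mass per unit area: PW = (1/g) Σ q̄ Δp, with q in kg/kg and Δp in Pa (1 kg/m² of water = 1 mm).
Layer 1020–800 hPa: Δp = 220 hPa = 22000 Pa, q̄ = 0.019 kg/kg → 0.019 × 22000 / 9.8 = 42.65 mm
Layer 800–710 hPa: Δp = 90 hPa = 9000 Pa, q̄ = 0.0094 kg/kg → 0.0094 × 9000 / 9.8 = 8.63 mm
Layer 710–250 hPa: Δp = 460 hPa = 46000 Pa, q̄ = 0.004 kg/kg → 0.004 × 46000 / 9.8 = 18.78 mm
PW = 42.65 + 8.63 + 18.78 = 70.06 ≈ 70.1 mm.

PW ≈ 70.1 mm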